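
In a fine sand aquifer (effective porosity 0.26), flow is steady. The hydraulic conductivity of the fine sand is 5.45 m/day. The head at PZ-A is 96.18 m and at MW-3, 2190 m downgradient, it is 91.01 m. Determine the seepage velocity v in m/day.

0.0495

Hydraulic gradient i = (96.18 − 91.01) / 2190 = 5.17 / 2190 = 0.002361.
Darcy flux q = K · i = 5.450 × 0.002361 = 0.01287 m/day.
Seepage velocity v = q / n_e = 0.01287 / 0.26 = 0.04948 m/day.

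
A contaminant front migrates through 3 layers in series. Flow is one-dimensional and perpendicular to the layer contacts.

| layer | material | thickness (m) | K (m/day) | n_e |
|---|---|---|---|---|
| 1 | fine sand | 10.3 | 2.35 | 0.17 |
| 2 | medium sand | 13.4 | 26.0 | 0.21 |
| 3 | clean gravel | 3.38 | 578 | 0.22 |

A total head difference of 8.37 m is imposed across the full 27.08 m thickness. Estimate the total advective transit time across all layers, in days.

3.11

With flow normal to the layers, continuity requires the same specific discharge q through every layer.
Σ(b_i/K_i) = 10.3/2.35 + 13.4/26.0 + 3.38/578 = 4.904 d.
q = Δh / Σ(b_i/K_i) = 8.37 / 4.904 = 1.707 m/day.
In each layer the seepage velocity is v_i = q/n_i, so the layer transit time is t_i = b_i·n_i / q:
  layer 1 (fine sand): t_1 = 10.3 × 0.17 / 1.707 = 1.026 d
  layer 2 (medium sand): t_2 = 13.4 × 0.21 / 1.707 = 1.649 d
  layer 3 (clean gravel): t_3 = 3.38 × 0.22 / 1.707 = 0.4357 d
Total t = Σ t_i = 3.110 days.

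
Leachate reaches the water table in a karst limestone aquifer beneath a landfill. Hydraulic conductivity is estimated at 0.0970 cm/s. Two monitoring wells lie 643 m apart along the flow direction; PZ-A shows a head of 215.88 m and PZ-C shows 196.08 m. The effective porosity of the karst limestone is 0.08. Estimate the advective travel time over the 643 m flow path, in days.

19.9

Convert K: 0.0970 cm/s × 864 = 83.81 m/day.
Hydraulic gradient i = (215.88 − 196.08) / 643 = 19.8 / 643 = 0.03079.
Darcy flux q = K · i = 83.81 × 0.03079 = 2.581 m/day.
Seepage velocity v = q / n_e = 2.581 / 0.08 = 32.26 m/day.
Travel time t = L / v = 643 / 32.26 = 19.93 days.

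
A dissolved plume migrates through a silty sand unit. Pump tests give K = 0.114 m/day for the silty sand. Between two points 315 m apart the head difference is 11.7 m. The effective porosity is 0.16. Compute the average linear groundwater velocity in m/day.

Hydraulic gradient i = Δh / L = 11.7 / 315 = 0.03714.
Darcy flux q = K · i = 0.1140 × 0.03714 = 0.004234 m/day.
Seepage velocity v = q / n_e = 0.004234 / 0.16 = 0.02646 m/day.

0.0265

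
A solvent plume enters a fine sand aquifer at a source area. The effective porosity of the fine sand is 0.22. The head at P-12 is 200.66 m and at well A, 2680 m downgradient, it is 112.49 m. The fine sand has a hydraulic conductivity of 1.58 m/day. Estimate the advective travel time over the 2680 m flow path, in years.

31.1

Hydraulic gradient i = (200.66 − 112.49) / 2680 = 88.17 / 2680 = 0.03290.
Darcy flux q = K · i = 1.580 × 0.03290 = 0.05198 m/day.
Seepage velocity v = q / n_e = 0.05198 / 0.22 = 0.2363 m/day.
Travel time t = L / v = 2680 / 0.2363 = 11343 days = 31.05 years.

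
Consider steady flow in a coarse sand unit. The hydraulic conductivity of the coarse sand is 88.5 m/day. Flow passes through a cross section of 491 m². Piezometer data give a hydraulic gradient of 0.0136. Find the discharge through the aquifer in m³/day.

Hydraulic gradient i = 0.0136.
Darcy's law: Q = K · A · i = 88.50 × 491.0 × 0.01360 = 591.0 m³/day.

591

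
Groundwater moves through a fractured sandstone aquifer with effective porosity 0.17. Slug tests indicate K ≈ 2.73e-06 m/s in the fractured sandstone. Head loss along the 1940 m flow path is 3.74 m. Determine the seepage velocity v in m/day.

Convert K: 2.73e-06 m/s × 86400 = 0.2359 m/day.
Hydraulic gradient i = Δh / L = 3.74 / 1940 = 0.001928.
Darcy flux q = K · i = 0.2359 × 0.001928 = 0.0004547 m/day.
Seepage velocity v = q / n_e = 0.0004547 / 0.17 = 0.002675 m/day.

0.00267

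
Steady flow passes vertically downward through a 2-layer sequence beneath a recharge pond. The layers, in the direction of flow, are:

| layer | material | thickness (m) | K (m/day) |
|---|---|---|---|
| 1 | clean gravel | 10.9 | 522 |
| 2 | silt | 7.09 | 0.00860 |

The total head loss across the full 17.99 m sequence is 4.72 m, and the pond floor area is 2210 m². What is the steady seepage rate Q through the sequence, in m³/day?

Flow is perpendicular to layering, so the layers act in series and the equivalent K is the thickness-weighted harmonic mean.
Total thickness L = 10.9 + 7.09 = 17.99 m.
Σ(b_i/K_i) = 10.9/522 + 7.09/0.00860 = 824.4 d.
K_eq = L / Σ(b_i/K_i) = 17.99 / 824.4 = 0.02182 m/day.
Q = K_eq · A · (Δh/L) = 0.02182 × 2210 × (4.72/17.99) = 12.65 m³/day.

12.7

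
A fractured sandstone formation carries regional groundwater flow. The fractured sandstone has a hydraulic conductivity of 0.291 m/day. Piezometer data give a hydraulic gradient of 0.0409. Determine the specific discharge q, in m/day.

Hydraulic gradient i = 0.0409.
Specific discharge q = K · i = 0.2910 × 0.04090 = 0.01190 m/day.

0.0119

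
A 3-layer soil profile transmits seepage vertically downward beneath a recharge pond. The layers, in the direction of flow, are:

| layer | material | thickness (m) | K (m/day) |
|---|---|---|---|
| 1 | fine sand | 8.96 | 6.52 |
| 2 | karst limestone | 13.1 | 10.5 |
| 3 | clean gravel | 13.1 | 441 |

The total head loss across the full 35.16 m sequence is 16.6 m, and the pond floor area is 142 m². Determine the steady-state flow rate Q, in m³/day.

889

Flow is perpendicular to layering, so the layers act in series and the equivalent K is the thickness-weighted harmonic mean.
Total thickness L = 8.96 + 13.1 + 13.1 = 35.16 m.
Σ(b_i/K_i) = 8.96/6.52 + 13.1/10.5 + 13.1/441 = 2.652 d.
K_eq = L / Σ(b_i/K_i) = 35.16 / 2.652 = 13.26 m/day.
Q = K_eq · A · (Δh/L) = 13.26 × 142 × (16.6/35.16) = 889.0 m³/day.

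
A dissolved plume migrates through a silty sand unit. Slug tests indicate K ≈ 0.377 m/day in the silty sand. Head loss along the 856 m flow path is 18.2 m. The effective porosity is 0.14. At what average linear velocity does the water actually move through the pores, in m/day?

Hydraulic gradient i = Δh / L = 18.2 / 856 = 0.02126.
Darcy flux q = K · i = 0.3770 × 0.02126 = 0.008016 m/day.
Seepage velocity v = q / n_e = 0.008016 / 0.14 = 0.05725 m/day.

0.0573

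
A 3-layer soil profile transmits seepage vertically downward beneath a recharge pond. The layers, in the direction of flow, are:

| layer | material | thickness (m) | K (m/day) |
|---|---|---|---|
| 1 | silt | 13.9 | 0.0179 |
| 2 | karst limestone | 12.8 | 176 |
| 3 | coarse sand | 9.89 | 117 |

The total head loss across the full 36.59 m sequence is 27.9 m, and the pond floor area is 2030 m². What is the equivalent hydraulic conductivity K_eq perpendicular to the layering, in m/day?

0.0471

Flow is perpendicular to layering, so the layers act in series and the equivalent K is the thickness-weighted harmonic mean.
Total thickness L = 13.9 + 12.8 + 9.89 = 36.59 m.
Σ(b_i/K_i) = 13.9/0.0179 + 12.8/176 + 9.89/117 = 776.7 d.
K_eq = L / Σ(b_i/K_i) = 36.59 / 776.7 = 0.04711 m/day.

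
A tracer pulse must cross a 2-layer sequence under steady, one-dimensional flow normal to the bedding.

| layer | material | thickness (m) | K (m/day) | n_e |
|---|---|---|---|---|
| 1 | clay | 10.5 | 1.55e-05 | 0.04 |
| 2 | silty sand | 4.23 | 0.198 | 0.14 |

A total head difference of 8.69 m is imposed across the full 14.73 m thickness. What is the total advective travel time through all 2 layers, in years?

With flow normal to the layers, continuity requires the same specific discharge q through every layer.
Σ(b_i/K_i) = 10.5/1.55e-05 + 4.23/0.198 = 6.774e+05 d.
q = Δh / Σ(b_i/K_i) = 8.69 / 6.774e+05 = 1.283e-05 m/day.
In each layer the seepage velocity is v_i = q/n_i, so the layer transit time is t_i = b_i·n_i / q:
  layer 1 (clay): t_1 = 10.5 × 0.04 / 1.283e-05 = 32742 d
  layer 2 (silty sand): t_2 = 4.23 × 0.14 / 1.283e-05 = 46166 d
Total t = Σ t_i = 78907 days = 216.0 years.

216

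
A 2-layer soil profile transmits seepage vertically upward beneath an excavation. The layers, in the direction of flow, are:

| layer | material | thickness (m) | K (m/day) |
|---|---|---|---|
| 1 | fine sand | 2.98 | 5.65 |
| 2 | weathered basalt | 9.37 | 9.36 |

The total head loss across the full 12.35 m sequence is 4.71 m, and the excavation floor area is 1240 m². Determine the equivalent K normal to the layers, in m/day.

Flow is perpendicular to layering, so the layers act in series and the equivalent K is the thickness-weighted harmonic mean.
Total thickness L = 2.98 + 9.37 = 12.35 m.
Σ(b_i/K_i) = 2.98/5.65 + 9.37/9.36 = 1.529 d.
K_eq = L / Σ(b_i/K_i) = 12.35 / 1.529 = 8.080 m/day.

8.08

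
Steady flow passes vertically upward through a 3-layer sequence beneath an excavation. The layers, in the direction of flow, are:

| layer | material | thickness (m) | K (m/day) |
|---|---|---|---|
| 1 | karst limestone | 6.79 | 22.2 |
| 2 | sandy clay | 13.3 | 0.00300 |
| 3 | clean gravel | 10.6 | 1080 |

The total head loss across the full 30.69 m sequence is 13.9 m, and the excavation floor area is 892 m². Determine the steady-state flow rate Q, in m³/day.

2.80

Flow is perpendicular to layering, so the layers act in series and the equivalent K is the thickness-weighted harmonic mean.
Total thickness L = 6.79 + 13.3 + 10.6 = 30.69 m.
Σ(b_i/K_i) = 6.79/22.2 + 13.3/0.00300 + 10.6/1080 = 4434 d.
K_eq = L / Σ(b_i/K_i) = 30.69 / 4434 = 0.006922 m/day.
Q = K_eq · A · (Δh/L) = 0.006922 × 892 × (13.9/30.69) = 2.797 m³/day.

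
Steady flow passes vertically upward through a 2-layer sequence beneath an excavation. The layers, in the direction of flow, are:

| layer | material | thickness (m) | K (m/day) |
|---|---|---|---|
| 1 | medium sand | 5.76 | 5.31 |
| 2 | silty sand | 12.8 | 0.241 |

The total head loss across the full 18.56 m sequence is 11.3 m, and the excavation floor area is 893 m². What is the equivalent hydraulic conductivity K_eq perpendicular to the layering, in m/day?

Flow is perpendicular to layering, so the layers act in series and the equivalent K is the thickness-weighted harmonic mean.
Total thickness L = 5.76 + 12.8 = 18.56 m.
Σ(b_i/K_i) = 5.76/5.31 + 12.8/0.241 = 54.20 d.
K_eq = L / Σ(b_i/K_i) = 18.56 / 54.20 = 0.3425 m/day.

0.342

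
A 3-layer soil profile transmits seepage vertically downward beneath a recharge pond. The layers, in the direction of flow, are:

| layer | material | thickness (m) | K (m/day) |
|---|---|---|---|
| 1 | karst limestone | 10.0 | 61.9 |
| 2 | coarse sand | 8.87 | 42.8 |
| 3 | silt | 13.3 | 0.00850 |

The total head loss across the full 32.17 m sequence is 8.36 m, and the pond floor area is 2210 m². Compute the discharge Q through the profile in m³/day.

Flow is perpendicular to layering, so the layers act in series and the equivalent K is the thickness-weighted harmonic mean.
Total thickness L = 10.0 + 8.87 + 13.3 = 32.17 m.
Σ(b_i/K_i) = 10.0/61.9 + 8.87/42.8 + 13.3/0.00850 = 1565 d.
K_eq = L / Σ(b_i/K_i) = 32.17 / 1565 = 0.02055 m/day.
Q = K_eq · A · (Δh/L) = 0.02055 × 2210 × (8.36/32.17) = 11.80 m³/day.

11.8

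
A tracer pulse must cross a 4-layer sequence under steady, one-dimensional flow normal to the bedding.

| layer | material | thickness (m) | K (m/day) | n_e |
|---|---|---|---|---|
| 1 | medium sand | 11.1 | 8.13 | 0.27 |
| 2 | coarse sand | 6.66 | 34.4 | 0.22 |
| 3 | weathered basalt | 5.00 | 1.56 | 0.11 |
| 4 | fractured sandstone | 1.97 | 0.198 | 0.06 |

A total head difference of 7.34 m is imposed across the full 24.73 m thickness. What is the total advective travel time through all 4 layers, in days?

10.3

With flow normal to the layers, continuity requires the same specific discharge q through every layer.
Σ(b_i/K_i) = 11.1/8.13 + 6.66/34.4 + 5.00/1.56 + 1.97/0.198 = 14.71 d.
q = Δh / Σ(b_i/K_i) = 7.34 / 14.71 = 0.4989 m/day.
In each layer the seepage velocity is v_i = q/n_i, so the layer transit time is t_i = b_i·n_i / q:
  layer 1 (medium sand): t_1 = 11.1 × 0.27 / 0.4989 = 6.008 d
  layer 2 (coarse sand): t_2 = 6.66 × 0.22 / 0.4989 = 2.937 d
  layer 3 (weathered basalt): t_3 = 5.00 × 0.11 / 0.4989 = 1.103 d
  layer 4 (fractured sandstone): t_4 = 1.97 × 0.06 / 0.4989 = 0.2369 d
Total t = Σ t_i = 10.28 days.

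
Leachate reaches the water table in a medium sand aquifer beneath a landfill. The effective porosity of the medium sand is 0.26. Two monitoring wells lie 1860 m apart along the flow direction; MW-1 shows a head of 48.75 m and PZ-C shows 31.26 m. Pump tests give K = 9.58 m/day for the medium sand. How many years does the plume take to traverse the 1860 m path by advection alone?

Hydraulic gradient i = (48.75 − 31.26) / 1860 = 17.49 / 1860 = 0.009403.
Darcy flux q = K · i = 9.580 × 0.009403 = 0.09008 m/day.
Seepage velocity v = q / n_e = 0.09008 / 0.26 = 0.3465 m/day.
Travel time t = L / v = 1860 / 0.3465 = 5368 days = 14.70 years.

14.7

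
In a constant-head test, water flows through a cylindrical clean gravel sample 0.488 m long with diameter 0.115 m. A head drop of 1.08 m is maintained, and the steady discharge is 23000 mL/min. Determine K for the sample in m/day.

Cross-sectional area A = π·(d/2)² = π × (0.115/2)² = 0.01039 m².
Convert discharge: 23000 mL/min = 0.0003833 m³/s.
Darcy's law rearranged: K = Q·L / (A·Δh) = 0.0003833 × 0.488 / (0.01039 × 1.08) = 0.01668 m/s = 1441 m/day.

1440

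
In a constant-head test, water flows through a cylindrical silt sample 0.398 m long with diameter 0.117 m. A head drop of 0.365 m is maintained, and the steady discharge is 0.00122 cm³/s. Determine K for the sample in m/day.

Cross-sectional area A = π·(d/2)² = π × (0.117/2)² = 0.01075 m².
Convert discharge: 0.00122 cm³/s = 1.220e-09 m³/s.
Darcy's law rearranged: K = Q·L / (A·Δh) = 1.220e-09 × 0.398 / (0.01075 × 0.365) = 1.237e-07 m/s = 0.01069 m/day.

0.0107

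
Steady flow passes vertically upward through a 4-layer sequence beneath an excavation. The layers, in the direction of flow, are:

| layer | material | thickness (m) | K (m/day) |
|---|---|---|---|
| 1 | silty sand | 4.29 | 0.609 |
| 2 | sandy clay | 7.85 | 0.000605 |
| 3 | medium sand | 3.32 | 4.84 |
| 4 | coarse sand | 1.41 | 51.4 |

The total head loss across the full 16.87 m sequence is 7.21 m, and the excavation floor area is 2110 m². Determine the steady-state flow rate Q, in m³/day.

1.17

Flow is perpendicular to layering, so the layers act in series and the equivalent K is the thickness-weighted harmonic mean.
Total thickness L = 4.29 + 7.85 + 3.32 + 1.41 = 16.87 m.
Σ(b_i/K_i) = 4.29/0.609 + 7.85/0.000605 + 3.32/4.84 + 1.41/51.4 = 12983 d.
K_eq = L / Σ(b_i/K_i) = 16.87 / 12983 = 0.001299 m/day.
Q = K_eq · A · (Δh/L) = 0.001299 × 2110 × (7.21/16.87) = 1.172 m³/day.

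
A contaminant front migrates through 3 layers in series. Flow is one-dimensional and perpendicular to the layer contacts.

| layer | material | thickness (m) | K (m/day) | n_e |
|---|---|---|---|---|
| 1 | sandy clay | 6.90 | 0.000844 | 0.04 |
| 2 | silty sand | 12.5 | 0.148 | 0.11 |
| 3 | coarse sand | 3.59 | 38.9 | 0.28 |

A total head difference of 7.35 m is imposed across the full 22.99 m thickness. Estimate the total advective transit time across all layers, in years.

With flow normal to the layers, continuity requires the same specific discharge q through every layer.
Σ(b_i/K_i) = 6.90/0.000844 + 12.5/0.148 + 3.59/38.9 = 8260 d.
q = Δh / Σ(b_i/K_i) = 7.35 / 8260 = 0.0008898 m/day.
In each layer the seepage velocity is v_i = q/n_i, so the layer transit time is t_i = b_i·n_i / q:
  layer 1 (sandy clay): t_1 = 6.90 × 0.04 / 0.0008898 = 310.2 d
  layer 2 (silty sand): t_2 = 12.5 × 0.11 / 0.0008898 = 1545 d
  layer 3 (coarse sand): t_3 = 3.59 × 0.28 / 0.0008898 = 1130 d
Total t = Σ t_i = 2985 days = 8.173 years.

8.17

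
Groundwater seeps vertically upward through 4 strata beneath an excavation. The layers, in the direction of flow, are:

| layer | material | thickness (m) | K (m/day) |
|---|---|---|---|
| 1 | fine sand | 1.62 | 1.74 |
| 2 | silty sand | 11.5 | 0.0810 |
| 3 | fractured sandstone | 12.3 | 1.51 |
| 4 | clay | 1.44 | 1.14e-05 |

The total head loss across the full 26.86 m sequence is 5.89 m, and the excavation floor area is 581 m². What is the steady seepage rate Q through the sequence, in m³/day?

0.0271

Flow is perpendicular to layering, so the layers act in series and the equivalent K is the thickness-weighted harmonic mean.
Total thickness L = 1.62 + 11.5 + 12.3 + 1.44 = 26.86 m.
Σ(b_i/K_i) = 1.62/1.74 + 11.5/0.0810 + 12.3/1.51 + 1.44/1.14e-05 = 1.265e+05 d.
K_eq = L / Σ(b_i/K_i) = 26.86 / 1.265e+05 = 0.0002124 m/day.
Q = K_eq · A · (Δh/L) = 0.0002124 × 581 × (5.89/26.86) = 0.02706 m³/day.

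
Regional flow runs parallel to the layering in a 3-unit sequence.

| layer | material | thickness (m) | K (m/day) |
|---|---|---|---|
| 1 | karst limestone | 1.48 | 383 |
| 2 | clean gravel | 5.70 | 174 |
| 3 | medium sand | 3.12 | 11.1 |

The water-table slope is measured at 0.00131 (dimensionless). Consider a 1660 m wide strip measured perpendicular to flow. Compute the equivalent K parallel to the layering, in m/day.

Flow is parallel to layering, so each bed carries its own Darcy discharge and the transmissivities add.
Σ(K_i·b_i) = 383×1.48 + 174×5.70 + 11.1×3.12 = 1593 m²/day.
Total thickness b = 10.30 m, so K_eq = Σ(K_i·b_i)/b = 154.7 m/day.

155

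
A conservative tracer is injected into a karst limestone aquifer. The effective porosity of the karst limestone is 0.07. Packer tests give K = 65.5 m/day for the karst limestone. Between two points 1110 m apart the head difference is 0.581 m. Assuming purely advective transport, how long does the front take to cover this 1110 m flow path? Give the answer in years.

6.20

Hydraulic gradient i = Δh / L = 0.581 / 1110 = 0.0005234.
Darcy flux q = K · i = 65.50 × 0.0005234 = 0.03428 m/day.
Seepage velocity v = q / n_e = 0.03428 / 0.07 = 0.4898 m/day.
Travel time t = L / v = 1110 / 0.4898 = 2266 days = 6.205 years.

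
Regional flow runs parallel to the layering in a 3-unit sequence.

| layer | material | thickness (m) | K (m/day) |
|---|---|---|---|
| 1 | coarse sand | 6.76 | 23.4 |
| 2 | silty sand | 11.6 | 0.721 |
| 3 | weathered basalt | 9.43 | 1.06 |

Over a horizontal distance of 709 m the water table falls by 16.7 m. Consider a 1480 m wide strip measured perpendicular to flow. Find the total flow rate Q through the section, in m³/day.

Flow is parallel to layering, so each bed carries its own Darcy discharge and the transmissivities add.
Σ(K_i·b_i) = 23.4×6.76 + 0.721×11.6 + 1.06×9.43 = 176.5 m²/day.
Hydraulic gradient i = Δh / L = 16.7 / 709 = 0.02355.
Q = Σ(K_i·b_i) · W · i = 176.5 × 1480 × 0.02355 = 6154 m³/day.

6150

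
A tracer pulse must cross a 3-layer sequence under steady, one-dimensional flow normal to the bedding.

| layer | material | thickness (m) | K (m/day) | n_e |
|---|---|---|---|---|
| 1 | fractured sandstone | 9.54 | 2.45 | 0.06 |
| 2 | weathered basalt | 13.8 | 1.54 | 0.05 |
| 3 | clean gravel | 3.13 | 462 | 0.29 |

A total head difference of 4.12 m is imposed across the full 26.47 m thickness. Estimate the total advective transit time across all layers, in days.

6.77

With flow normal to the layers, continuity requires the same specific discharge q through every layer.
Σ(b_i/K_i) = 9.54/2.45 + 13.8/1.54 + 3.13/462 = 12.86 d.
q = Δh / Σ(b_i/K_i) = 4.12 / 12.86 = 0.3203 m/day.
In each layer the seepage velocity is v_i = q/n_i, so the layer transit time is t_i = b_i·n_i / q:
  layer 1 (fractured sandstone): t_1 = 9.54 × 0.06 / 0.3203 = 1.787 d
  layer 2 (weathered basalt): t_2 = 13.8 × 0.05 / 0.3203 = 2.154 d
  layer 3 (clean gravel): t_3 = 3.13 × 0.29 / 0.3203 = 2.834 d
Total t = Σ t_i = 6.775 days.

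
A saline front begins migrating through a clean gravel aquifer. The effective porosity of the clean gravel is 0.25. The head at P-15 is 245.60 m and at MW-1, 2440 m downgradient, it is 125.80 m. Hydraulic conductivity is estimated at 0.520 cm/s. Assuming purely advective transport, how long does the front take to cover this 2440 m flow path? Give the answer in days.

Convert K: 0.520 cm/s × 864 = 449.3 m/day.
Hydraulic gradient i = (245.60 − 125.80) / 2440 = 119.8 / 2440 = 0.04910.
Darcy flux q = K · i = 449.3 × 0.04910 = 22.06 m/day.
Seepage velocity v = q / n_e = 22.06 / 0.25 = 88.24 m/day.
Travel time t = L / v = 2440 / 88.24 = 27.65 days.

27.7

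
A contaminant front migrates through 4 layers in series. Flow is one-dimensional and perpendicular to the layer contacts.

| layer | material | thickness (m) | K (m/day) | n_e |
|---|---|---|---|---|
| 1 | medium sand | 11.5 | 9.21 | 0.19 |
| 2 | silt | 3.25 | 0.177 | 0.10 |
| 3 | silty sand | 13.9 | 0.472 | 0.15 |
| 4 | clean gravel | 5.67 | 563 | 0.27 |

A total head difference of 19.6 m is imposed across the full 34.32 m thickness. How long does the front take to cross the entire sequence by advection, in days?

With flow normal to the layers, continuity requires the same specific discharge q through every layer.
Σ(b_i/K_i) = 11.5/9.21 + 3.25/0.177 + 13.9/0.472 + 5.67/563 = 49.07 d.
q = Δh / Σ(b_i/K_i) = 19.6 / 49.07 = 0.3994 m/day.
In each layer the seepage velocity is v_i = q/n_i, so the layer transit time is t_i = b_i·n_i / q:
  layer 1 (medium sand): t_1 = 11.5 × 0.19 / 0.3994 = 5.470 d
  layer 2 (silt): t_2 = 3.25 × 0.10 / 0.3994 = 0.8137 d
  layer 3 (silty sand): t_3 = 13.9 × 0.15 / 0.3994 = 5.220 d
  layer 4 (clean gravel): t_4 = 5.67 × 0.27 / 0.3994 = 3.833 d
Total t = Σ t_i = 15.34 days.

15.3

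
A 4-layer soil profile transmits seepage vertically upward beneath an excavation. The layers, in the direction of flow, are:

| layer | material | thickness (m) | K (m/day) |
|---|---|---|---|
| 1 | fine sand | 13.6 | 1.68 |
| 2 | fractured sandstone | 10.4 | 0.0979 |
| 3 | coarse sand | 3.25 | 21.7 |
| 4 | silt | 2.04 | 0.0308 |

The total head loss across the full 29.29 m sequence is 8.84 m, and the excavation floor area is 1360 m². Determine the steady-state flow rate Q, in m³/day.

Flow is perpendicular to layering, so the layers act in series and the equivalent K is the thickness-weighted harmonic mean.
Total thickness L = 13.6 + 10.4 + 3.25 + 2.04 = 29.29 m.
Σ(b_i/K_i) = 13.6/1.68 + 10.4/0.0979 + 3.25/21.7 + 2.04/0.0308 = 180.7 d.
K_eq = L / Σ(b_i/K_i) = 29.29 / 180.7 = 0.1621 m/day.
Q = K_eq · A · (Δh/L) = 0.1621 × 1360 × (8.84/29.29) = 66.53 m³/day.

66.5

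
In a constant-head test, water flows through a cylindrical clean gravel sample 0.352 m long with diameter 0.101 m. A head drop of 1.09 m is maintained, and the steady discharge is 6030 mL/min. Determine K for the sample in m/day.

350

Cross-sectional area A = π·(d/2)² = π × (0.101/2)² = 0.008012 m².
Convert discharge: 6030 mL/min = 0.0001005 m³/s.
Darcy's law rearranged: K = Q·L / (A·Δh) = 0.0001005 × 0.352 / (0.008012 × 1.09) = 0.004051 m/s = 350.0 m/day.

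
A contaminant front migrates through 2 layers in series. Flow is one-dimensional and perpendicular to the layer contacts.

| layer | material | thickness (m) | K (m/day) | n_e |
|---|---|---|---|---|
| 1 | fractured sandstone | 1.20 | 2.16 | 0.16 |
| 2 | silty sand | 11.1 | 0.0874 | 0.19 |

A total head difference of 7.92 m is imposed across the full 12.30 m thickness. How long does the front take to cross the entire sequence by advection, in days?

With flow normal to the layers, continuity requires the same specific discharge q through every layer.
Σ(b_i/K_i) = 1.20/2.16 + 11.1/0.0874 = 127.6 d.
q = Δh / Σ(b_i/K_i) = 7.92 / 127.6 = 0.06209 m/day.
In each layer the seepage velocity is v_i = q/n_i, so the layer transit time is t_i = b_i·n_i / q:
  layer 1 (fractured sandstone): t_1 = 1.20 × 0.16 / 0.06209 = 3.092 d
  layer 2 (silty sand): t_2 = 11.1 × 0.19 / 0.06209 = 33.97 d
Total t = Σ t_i = 37.06 days.

37.1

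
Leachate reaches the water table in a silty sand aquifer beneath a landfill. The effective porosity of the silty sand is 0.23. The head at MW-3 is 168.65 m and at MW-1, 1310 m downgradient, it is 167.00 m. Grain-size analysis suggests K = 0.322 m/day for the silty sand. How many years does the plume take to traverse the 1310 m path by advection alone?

Hydraulic gradient i = (168.65 − 167.00) / 1310 = 1.65 / 1310 = 0.001260.
Darcy flux q = K · i = 0.3220 × 0.001260 = 0.0004056 m/day.
Seepage velocity v = q / n_e = 0.0004056 / 0.23 = 0.001763 m/day.
Travel time t = L / v = 1310 / 0.001763 = 7.429e+05 days = 2034 years.

2030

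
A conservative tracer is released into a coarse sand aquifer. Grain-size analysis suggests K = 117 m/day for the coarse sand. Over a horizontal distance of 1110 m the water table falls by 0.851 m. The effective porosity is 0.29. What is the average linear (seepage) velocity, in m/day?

0.309

Hydraulic gradient i = Δh / L = 0.851 / 1110 = 0.0007667.
Darcy flux q = K · i = 117.0 × 0.0007667 = 0.08970 m/day.
Seepage velocity v = q / n_e = 0.08970 / 0.29 = 0.3093 m/day.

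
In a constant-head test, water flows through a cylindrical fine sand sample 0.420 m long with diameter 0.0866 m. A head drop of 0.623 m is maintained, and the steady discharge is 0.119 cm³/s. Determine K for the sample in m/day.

Cross-sectional area A = π·(d/2)² = π × (0.0866/2)² = 0.005890 m².
Convert discharge: 0.119 cm³/s = 1.190e-07 m³/s.
Darcy's law rearranged: K = Q·L / (A·Δh) = 1.190e-07 × 0.420 / (0.005890 × 0.623) = 1.362e-05 m/s = 1.177 m/day.

1.18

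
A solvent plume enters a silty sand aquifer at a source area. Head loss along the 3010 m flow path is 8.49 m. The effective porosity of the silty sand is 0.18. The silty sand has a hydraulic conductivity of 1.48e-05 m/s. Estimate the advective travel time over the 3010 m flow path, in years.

Convert K: 1.48e-05 m/s × 86400 = 1.279 m/day.
Hydraulic gradient i = Δh / L = 8.49 / 3010 = 0.002821.
Darcy flux q = K · i = 1.279 × 0.002821 = 0.003607 m/day.
Seepage velocity v = q / n_e = 0.003607 / 0.18 = 0.02004 m/day.
Travel time t = L / v = 3010 / 0.02004 = 1.502e+05 days = 411.3 years.

411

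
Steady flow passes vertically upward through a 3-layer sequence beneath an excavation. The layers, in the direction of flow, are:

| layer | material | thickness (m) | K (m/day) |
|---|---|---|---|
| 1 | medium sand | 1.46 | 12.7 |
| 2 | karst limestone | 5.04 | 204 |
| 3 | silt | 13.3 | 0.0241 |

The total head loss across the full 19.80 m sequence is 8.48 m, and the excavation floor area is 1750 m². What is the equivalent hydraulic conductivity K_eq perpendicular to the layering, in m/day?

0.0359

Flow is perpendicular to layering, so the layers act in series and the equivalent K is the thickness-weighted harmonic mean.
Total thickness L = 1.46 + 5.04 + 13.3 = 19.80 m.
Σ(b_i/K_i) = 1.46/12.7 + 5.04/204 + 13.3/0.0241 = 552.0 d.
K_eq = L / Σ(b_i/K_i) = 19.80 / 552.0 = 0.03587 m/day.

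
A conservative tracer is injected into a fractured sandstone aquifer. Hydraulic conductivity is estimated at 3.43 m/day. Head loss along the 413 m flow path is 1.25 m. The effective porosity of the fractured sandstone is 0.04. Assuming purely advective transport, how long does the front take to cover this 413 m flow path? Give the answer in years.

Hydraulic gradient i = Δh / L = 1.25 / 413 = 0.003027.
Darcy flux q = K · i = 3.430 × 0.003027 = 0.01038 m/day.
Seepage velocity v = q / n_e = 0.01038 / 0.04 = 0.2595 m/day.
Travel time t = L / v = 413 / 0.2595 = 1591 days = 4.357 years.

4.36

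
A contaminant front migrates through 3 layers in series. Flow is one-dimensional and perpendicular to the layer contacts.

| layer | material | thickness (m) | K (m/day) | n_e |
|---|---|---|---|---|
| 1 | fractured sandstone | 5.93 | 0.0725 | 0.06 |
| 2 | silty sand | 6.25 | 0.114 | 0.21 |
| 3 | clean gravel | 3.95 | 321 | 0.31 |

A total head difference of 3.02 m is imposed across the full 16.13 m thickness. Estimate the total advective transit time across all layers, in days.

131

With flow normal to the layers, continuity requires the same specific discharge q through every layer.
Σ(b_i/K_i) = 5.93/0.0725 + 6.25/0.114 + 3.95/321 = 136.6 d.
q = Δh / Σ(b_i/K_i) = 3.02 / 136.6 = 0.02210 m/day.
In each layer the seepage velocity is v_i = q/n_i, so the layer transit time is t_i = b_i·n_i / q:
  layer 1 (fractured sandstone): t_1 = 5.93 × 0.06 / 0.02210 = 16.10 d
  layer 2 (silty sand): t_2 = 6.25 × 0.21 / 0.02210 = 59.38 d
  layer 3 (clean gravel): t_3 = 3.95 × 0.31 / 0.02210 = 55.40 d
Total t = Σ t_i = 130.9 days.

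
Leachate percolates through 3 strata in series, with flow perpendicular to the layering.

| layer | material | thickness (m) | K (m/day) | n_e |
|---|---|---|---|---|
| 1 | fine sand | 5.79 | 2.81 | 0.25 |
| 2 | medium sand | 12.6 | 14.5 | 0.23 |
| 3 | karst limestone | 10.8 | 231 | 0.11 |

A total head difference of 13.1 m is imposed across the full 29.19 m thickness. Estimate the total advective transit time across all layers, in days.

With flow normal to the layers, continuity requires the same specific discharge q through every layer.
Σ(b_i/K_i) = 5.79/2.81 + 12.6/14.5 + 10.8/231 = 2.976 d.
q = Δh / Σ(b_i/K_i) = 13.1 / 2.976 = 4.402 m/day.
In each layer the seepage velocity is v_i = q/n_i, so the layer transit time is t_i = b_i·n_i / q:
  layer 1 (fine sand): t_1 = 5.79 × 0.25 / 4.402 = 0.3289 d
  layer 2 (medium sand): t_2 = 12.6 × 0.23 / 4.402 = 0.6584 d
  layer 3 (karst limestone): t_3 = 10.8 × 0.11 / 4.402 = 0.2699 d
Total t = Σ t_i = 1.257 days.

1.26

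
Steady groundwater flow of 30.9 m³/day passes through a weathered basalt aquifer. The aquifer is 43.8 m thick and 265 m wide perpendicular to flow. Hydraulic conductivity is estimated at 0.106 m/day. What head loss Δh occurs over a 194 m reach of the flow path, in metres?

4.87

Cross-sectional area A = 265 × 43.8 = 11607 m².
From Q = K·A·i, i = Q / (K·A) = 30.9 / (0.1060 × 11607) = 0.02511.
Head loss Δh = i · L = 0.02511 × 194 = 4.872 m.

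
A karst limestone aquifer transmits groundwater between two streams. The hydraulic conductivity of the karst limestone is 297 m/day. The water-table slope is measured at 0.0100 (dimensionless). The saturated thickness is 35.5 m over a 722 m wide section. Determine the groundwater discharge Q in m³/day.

Cross-sectional area A = 722 × 35.5 = 25631 m².
Hydraulic gradient i = 0.0100.
Darcy's law: Q = K · A · i = 297.0 × 25631 × 0.01000 = 76124 m³/day.

76100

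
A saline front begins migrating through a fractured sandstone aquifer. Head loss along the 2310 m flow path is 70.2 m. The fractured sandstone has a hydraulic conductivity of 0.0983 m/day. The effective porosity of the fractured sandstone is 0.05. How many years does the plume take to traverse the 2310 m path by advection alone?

Hydraulic gradient i = Δh / L = 70.2 / 2310 = 0.03039.
Darcy flux q = K · i = 0.09830 × 0.03039 = 0.002987 m/day.
Seepage velocity v = q / n_e = 0.002987 / 0.05 = 0.05975 m/day.
Travel time t = L / v = 2310 / 0.05975 = 38664 days = 105.9 years.

106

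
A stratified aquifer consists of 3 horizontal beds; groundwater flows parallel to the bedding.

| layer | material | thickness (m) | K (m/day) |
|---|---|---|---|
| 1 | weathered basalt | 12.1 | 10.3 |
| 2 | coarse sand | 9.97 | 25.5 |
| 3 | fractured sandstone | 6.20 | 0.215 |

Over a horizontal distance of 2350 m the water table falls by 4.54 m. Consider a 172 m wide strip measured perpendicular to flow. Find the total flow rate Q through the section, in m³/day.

Flow is parallel to layering, so each bed carries its own Darcy discharge and the transmissivities add.
Σ(K_i·b_i) = 10.3×12.1 + 25.5×9.97 + 0.215×6.20 = 380.2 m²/day.
Hydraulic gradient i = Δh / L = 4.54 / 2350 = 0.001932.
Q = Σ(K_i·b_i) · W · i = 380.2 × 172 × 0.001932 = 126.3 m³/day.

126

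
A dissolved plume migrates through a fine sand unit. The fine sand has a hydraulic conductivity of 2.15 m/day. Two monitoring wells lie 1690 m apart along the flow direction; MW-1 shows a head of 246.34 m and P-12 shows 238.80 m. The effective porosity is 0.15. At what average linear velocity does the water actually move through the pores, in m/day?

0.0639

Hydraulic gradient i = (246.34 − 238.80) / 1690 = 7.54 / 1690 = 0.004462.
Darcy flux q = K · i = 2.150 × 0.004462 = 0.009592 m/day.
Seepage velocity v = q / n_e = 0.009592 / 0.15 = 0.06395 m/day.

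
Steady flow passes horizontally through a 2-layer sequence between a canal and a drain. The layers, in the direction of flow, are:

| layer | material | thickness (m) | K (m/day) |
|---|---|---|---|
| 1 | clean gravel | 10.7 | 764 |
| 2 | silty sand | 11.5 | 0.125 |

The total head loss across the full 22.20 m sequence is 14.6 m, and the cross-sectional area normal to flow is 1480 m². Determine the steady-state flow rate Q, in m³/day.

235

Flow is perpendicular to layering, so the layers act in series and the equivalent K is the thickness-weighted harmonic mean.
Total thickness L = 10.7 + 11.5 = 22.20 m.
Σ(b_i/K_i) = 10.7/764 + 11.5/0.125 = 92.01 d.
K_eq = L / Σ(b_i/K_i) = 22.20 / 92.01 = 0.2413 m/day.
Q = K_eq · A · (Δh/L) = 0.2413 × 1480 × (14.6/22.20) = 234.8 m³/day.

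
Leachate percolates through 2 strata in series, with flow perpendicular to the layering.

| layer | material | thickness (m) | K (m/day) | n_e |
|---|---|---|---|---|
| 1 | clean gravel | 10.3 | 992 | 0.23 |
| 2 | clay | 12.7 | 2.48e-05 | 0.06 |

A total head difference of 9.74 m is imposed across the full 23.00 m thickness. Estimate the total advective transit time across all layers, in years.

451

With flow normal to the layers, continuity requires the same specific discharge q through every layer.
Σ(b_i/K_i) = 10.3/992 + 12.7/2.48e-05 = 5.121e+05 d.
q = Δh / Σ(b_i/K_i) = 9.74 / 5.121e+05 = 1.902e-05 m/day.
In each layer the seepage velocity is v_i = q/n_i, so the layer transit time is t_i = b_i·n_i / q:
  layer 1 (clean gravel): t_1 = 10.3 × 0.23 / 1.902e-05 = 1.246e+05 d
  layer 2 (clay): t_2 = 12.7 × 0.06 / 1.902e-05 = 40063 d
Total t = Σ t_i = 1.646e+05 days = 450.7 years.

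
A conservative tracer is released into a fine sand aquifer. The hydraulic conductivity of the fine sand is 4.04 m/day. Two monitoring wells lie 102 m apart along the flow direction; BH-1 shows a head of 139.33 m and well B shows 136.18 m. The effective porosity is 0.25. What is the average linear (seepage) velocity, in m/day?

0.499

Hydraulic gradient i = (139.33 − 136.18) / 102 = 3.15 / 102 = 0.03088.
Darcy flux q = K · i = 4.040 × 0.03088 = 0.1248 m/day.
Seepage velocity v = q / n_e = 0.1248 / 0.25 = 0.4991 m/day.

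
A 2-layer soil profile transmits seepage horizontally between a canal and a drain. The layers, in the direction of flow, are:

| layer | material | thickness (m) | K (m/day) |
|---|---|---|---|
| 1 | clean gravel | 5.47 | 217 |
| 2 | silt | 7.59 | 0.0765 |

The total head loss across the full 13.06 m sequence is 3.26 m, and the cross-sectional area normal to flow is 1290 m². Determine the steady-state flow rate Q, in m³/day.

Flow is perpendicular to layering, so the layers act in series and the equivalent K is the thickness-weighted harmonic mean.
Total thickness L = 5.47 + 7.59 = 13.06 m.
Σ(b_i/K_i) = 5.47/217 + 7.59/0.0765 = 99.24 d.
K_eq = L / Σ(b_i/K_i) = 13.06 / 99.24 = 0.1316 m/day.
Q = K_eq · A · (Δh/L) = 0.1316 × 1290 × (3.26/13.06) = 42.38 m³/day.

42.4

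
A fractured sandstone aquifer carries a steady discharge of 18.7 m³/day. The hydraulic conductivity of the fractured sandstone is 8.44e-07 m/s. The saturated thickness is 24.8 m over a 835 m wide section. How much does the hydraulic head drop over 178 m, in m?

Convert K: 8.44e-07 m/s × 86400 = 0.07292 m/day.
Cross-sectional area A = 835 × 24.8 = 20708 m².
From Q = K·A·i, i = Q / (K·A) = 18.7 / (0.07292 × 20708) = 0.01238.
Head loss Δh = i · L = 0.01238 × 178 = 2.204 m.

2.20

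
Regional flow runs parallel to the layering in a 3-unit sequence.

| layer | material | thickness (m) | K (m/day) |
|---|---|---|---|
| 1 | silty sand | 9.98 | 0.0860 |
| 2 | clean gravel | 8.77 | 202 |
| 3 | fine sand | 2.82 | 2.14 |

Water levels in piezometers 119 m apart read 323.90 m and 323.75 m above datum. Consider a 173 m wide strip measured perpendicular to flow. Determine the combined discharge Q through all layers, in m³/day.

Flow is parallel to layering, so each bed carries its own Darcy discharge and the transmissivities add.
Σ(K_i·b_i) = 0.0860×9.98 + 202×8.77 + 2.14×2.82 = 1778 m²/day.
Hydraulic gradient i = (323.90 − 323.75) / 119 = 0.15 / 119 = 0.001261.
Q = Σ(K_i·b_i) · W · i = 1778 × 173 × 0.001261 = 387.8 m³/day.

388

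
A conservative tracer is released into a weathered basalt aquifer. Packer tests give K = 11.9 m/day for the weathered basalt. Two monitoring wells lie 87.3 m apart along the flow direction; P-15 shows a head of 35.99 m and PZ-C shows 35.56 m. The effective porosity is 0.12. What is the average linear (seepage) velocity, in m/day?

0.488

Hydraulic gradient i = (35.99 − 35.56) / 87.3 = 0.43 / 87.3 = 0.004926.
Darcy flux q = K · i = 11.90 × 0.004926 = 0.05861 m/day.
Seepage velocity v = q / n_e = 0.05861 / 0.12 = 0.4884 m/day.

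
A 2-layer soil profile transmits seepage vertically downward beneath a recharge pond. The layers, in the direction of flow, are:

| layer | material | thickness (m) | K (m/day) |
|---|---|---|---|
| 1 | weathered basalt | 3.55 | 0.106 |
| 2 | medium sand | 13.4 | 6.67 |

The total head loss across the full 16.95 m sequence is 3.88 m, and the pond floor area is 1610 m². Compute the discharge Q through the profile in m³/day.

176

Flow is perpendicular to layering, so the layers act in series and the equivalent K is the thickness-weighted harmonic mean.
Total thickness L = 3.55 + 13.4 = 16.95 m.
Σ(b_i/K_i) = 3.55/0.106 + 13.4/6.67 = 35.50 d.
K_eq = L / Σ(b_i/K_i) = 16.95 / 35.50 = 0.4775 m/day.
Q = K_eq · A · (Δh/L) = 0.4775 × 1610 × (3.88/16.95) = 176.0 m³/day.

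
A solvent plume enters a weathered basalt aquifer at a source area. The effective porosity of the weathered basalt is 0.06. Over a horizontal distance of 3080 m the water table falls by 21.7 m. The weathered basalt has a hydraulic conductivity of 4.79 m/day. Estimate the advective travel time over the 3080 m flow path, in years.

Hydraulic gradient i = Δh / L = 21.7 / 3080 = 0.007045.
Darcy flux q = K · i = 4.790 × 0.007045 = 0.03375 m/day.
Seepage velocity v = q / n_e = 0.03375 / 0.06 = 0.5625 m/day.
Travel time t = L / v = 3080 / 0.5625 = 5476 days = 14.99 years.

15.0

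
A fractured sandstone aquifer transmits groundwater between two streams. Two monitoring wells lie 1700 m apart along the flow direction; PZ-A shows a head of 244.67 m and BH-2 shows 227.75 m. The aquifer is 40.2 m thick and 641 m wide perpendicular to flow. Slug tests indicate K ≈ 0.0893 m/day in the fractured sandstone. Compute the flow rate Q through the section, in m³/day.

Cross-sectional area A = 641 × 40.2 = 25768 m².
Hydraulic gradient i = (244.67 − 227.75) / 1700 = 16.92 / 1700 = 0.009953.
Darcy's law: Q = K · A · i = 0.08930 × 25768 × 0.009953 = 22.90 m³/day.

22.9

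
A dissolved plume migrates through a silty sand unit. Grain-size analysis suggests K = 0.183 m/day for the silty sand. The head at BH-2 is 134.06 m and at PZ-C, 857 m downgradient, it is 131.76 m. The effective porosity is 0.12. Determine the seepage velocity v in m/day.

0.00409

Hydraulic gradient i = (134.06 − 131.76) / 857 = 2.3 / 857 = 0.002684.
Darcy flux q = K · i = 0.1830 × 0.002684 = 0.0004911 m/day.
Seepage velocity v = q / n_e = 0.0004911 / 0.12 = 0.004093 m/day.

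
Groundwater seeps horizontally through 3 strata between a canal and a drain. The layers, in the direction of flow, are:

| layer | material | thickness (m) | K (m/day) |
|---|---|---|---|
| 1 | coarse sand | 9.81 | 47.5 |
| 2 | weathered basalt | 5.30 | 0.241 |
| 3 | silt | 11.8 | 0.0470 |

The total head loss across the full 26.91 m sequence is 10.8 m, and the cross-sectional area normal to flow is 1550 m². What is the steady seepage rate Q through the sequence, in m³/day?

Flow is perpendicular to layering, so the layers act in series and the equivalent K is the thickness-weighted harmonic mean.
Total thickness L = 9.81 + 5.30 + 11.8 = 26.91 m.
Σ(b_i/K_i) = 9.81/47.5 + 5.30/0.241 + 11.8/0.0470 = 273.3 d.
K_eq = L / Σ(b_i/K_i) = 26.91 / 273.3 = 0.09848 m/day.
Q = K_eq · A · (Δh/L) = 0.09848 × 1550 × (10.8/26.91) = 61.26 m³/day.

61.3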